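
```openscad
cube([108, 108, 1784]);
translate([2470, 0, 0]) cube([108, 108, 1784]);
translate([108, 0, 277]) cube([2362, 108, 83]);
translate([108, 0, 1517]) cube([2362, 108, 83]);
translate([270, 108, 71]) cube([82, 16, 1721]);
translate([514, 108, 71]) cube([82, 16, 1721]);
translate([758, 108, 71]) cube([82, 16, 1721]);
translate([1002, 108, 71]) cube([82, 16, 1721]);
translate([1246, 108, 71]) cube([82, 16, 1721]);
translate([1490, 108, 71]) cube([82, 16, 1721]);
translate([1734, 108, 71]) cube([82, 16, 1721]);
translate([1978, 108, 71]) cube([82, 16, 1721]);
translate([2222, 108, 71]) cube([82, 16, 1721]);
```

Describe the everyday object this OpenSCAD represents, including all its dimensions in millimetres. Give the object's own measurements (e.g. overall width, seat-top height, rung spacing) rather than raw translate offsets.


A fence section. Two 108×108 mm posts, 1784 mm tall, stand on the floor with a clear span of 2362 mm between their inner faces. Two horizontal rails of 108×83 mm section span the gap between the posts with their undersides at z = 277 mm and z = 1517 mm, flush with the posts' −y face. 9 pickets, each 82 mm wide, 16 mm thick and 1721 mm tall, are fixed to the +y face of the rails with their bottoms at z = 71 mm, spaced across the span with a 162 mm gap after the −x post and between neighbouring pickets, with 166 mm left before the +x post.


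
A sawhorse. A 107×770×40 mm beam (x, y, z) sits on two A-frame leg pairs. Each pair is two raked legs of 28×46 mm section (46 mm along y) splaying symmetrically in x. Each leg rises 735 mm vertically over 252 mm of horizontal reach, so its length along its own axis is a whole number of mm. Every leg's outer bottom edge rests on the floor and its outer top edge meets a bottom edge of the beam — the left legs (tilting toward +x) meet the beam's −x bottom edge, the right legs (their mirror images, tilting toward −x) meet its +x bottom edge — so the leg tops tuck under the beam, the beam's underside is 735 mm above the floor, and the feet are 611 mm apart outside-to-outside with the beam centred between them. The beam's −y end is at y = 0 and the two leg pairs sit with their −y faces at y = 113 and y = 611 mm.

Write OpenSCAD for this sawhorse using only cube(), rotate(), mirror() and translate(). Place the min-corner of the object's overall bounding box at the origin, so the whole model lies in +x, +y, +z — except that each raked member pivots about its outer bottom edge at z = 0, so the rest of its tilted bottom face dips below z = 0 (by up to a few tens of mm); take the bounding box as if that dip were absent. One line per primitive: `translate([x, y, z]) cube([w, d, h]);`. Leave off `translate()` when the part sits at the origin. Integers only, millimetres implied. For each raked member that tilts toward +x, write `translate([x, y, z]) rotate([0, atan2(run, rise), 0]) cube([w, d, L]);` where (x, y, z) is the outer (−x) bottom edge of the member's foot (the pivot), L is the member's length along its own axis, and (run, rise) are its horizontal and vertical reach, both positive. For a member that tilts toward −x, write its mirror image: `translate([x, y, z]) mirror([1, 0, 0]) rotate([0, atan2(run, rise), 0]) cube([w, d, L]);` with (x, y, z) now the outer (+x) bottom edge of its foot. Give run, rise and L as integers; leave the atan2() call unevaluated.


// leg length = √(252² + 735²) = 777
// right-leg outer foot x = 2·252 + 107 = 611
// beam min-corner = (252, 0, 735)
translate([252, 0, 735]) cube([107, 770, 40]);
translate([0, 113, 0]) rotate([0, atan2(252, 735), 0]) cube([28, 46, 777]);
translate([611, 113, 0]) mirror([1, 0, 0]) rotate([0, atan2(252, 735), 0]) cube([28, 46, 777]);
translate([0, 611, 0]) rotate([0, atan2(252, 735), 0]) cube([28, 46, 777]);
translate([611, 611, 0]) mirror([1, 0, 0]) rotate([0, atan2(252, 735), 0]) cube([28, 46, 777]);


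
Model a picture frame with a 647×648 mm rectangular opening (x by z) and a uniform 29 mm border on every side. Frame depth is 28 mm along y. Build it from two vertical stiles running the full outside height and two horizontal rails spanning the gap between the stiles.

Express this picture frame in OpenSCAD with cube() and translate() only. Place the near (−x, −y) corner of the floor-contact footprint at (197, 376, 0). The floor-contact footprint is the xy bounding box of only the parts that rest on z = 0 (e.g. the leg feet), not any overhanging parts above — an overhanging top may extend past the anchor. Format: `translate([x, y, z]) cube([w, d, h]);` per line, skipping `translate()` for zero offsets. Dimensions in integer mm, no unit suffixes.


translate([197, 376, 0]) cube([29, 28, 706]);
translate([873, 376, 0]) cube([29, 28, 706]);
translate([226, 376, 0]) cube([647, 28, 29]);
translate([226, 376, 677]) cube([647, 28, 29]);


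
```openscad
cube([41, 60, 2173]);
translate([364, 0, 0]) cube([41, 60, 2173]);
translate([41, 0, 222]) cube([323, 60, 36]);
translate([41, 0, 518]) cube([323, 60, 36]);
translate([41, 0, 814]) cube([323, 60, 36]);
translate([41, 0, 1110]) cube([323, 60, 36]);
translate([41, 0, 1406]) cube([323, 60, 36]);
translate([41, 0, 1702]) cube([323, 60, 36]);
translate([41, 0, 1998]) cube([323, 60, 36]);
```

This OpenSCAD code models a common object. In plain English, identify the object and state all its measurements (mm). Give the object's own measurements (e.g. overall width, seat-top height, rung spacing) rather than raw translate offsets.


A straight ladder. Two 41×60 mm vertical rails, 2173 mm tall, stand 405 mm apart (outside-to-outside) with their front faces coplanar on the −y side. 7 rungs, each 60 mm deep and 36 mm tall, span between the inner faces of the rails, front faces flush with the rails. The lowest rung's underside is at z = 222 mm and rungs are spaced 296 mm apart (underside to underside).


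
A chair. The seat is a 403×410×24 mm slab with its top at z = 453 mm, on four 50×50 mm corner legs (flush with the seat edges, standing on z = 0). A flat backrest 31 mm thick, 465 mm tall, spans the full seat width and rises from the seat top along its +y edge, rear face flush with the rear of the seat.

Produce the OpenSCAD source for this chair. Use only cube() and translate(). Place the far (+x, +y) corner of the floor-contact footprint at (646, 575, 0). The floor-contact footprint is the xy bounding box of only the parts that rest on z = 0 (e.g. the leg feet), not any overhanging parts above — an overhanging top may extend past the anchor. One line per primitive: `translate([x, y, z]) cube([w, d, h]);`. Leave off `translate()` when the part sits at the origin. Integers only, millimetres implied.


translate([243, 165, 429]) cube([403, 410, 24]);
translate([243, 165, 0]) cube([50, 50, 429]);
translate([596, 165, 0]) cube([50, 50, 429]);
translate([243, 525, 0]) cube([50, 50, 429]);
translate([596, 525, 0]) cube([50, 50, 429]);
translate([243, 544, 453]) cube([403, 31, 465]);


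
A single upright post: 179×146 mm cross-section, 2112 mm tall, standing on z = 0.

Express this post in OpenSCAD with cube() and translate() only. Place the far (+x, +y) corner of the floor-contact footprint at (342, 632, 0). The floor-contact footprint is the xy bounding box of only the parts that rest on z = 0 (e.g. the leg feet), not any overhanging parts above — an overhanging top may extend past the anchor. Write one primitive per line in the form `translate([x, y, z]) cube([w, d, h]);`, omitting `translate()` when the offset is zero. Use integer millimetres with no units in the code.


translate([163, 486, 0]) cube([179, 146, 2112]);


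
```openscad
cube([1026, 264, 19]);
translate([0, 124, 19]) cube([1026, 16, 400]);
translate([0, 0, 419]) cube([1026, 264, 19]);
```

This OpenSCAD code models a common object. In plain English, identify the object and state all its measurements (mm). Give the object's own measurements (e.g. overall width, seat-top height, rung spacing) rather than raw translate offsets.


An I-beam lying along x, 1026 mm long. Overall section height 438 mm. Two flanges 264 mm wide (y) and 19 mm thick, one on the floor and one at the top; a web 16 mm thick runs between them, centred on the flange width.


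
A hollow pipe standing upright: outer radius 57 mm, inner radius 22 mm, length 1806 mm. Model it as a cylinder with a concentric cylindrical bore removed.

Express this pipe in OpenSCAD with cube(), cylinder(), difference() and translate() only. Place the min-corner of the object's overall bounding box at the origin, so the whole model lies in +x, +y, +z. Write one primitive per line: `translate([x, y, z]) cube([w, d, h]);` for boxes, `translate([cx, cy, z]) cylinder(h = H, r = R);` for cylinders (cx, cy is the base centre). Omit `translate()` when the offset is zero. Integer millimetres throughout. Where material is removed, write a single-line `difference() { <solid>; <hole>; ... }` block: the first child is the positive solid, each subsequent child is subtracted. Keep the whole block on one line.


difference() { translate([57, 57, 0]) cylinder(h = 1806, r = 57); translate([57, 57, 0]) cylinder(h = 1806, r = 22); }


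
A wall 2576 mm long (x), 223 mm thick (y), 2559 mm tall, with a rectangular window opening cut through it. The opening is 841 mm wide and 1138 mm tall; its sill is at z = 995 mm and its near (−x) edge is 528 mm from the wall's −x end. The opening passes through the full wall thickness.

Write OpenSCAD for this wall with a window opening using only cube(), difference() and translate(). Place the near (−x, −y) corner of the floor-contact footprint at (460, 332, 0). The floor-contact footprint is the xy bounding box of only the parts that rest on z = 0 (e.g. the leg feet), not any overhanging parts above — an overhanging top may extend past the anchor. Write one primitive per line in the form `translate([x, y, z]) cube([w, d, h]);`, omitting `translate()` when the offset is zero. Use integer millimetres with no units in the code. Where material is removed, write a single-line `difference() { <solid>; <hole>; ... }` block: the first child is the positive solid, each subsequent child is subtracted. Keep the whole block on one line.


difference() { translate([460, 332, 0]) cube([2576, 223, 2559]); translate([988, 332, 995]) cube([841, 223, 1138]); }


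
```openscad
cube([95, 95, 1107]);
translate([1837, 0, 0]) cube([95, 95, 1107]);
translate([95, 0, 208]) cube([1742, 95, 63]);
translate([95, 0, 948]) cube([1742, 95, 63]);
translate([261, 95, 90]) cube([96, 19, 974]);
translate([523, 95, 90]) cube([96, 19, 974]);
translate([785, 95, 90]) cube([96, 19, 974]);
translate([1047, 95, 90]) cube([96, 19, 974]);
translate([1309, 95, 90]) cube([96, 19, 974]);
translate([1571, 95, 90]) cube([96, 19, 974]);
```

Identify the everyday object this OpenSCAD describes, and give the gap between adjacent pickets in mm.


A fence section. The picket gap is 166 mm.

Two posts, two rails, 6 pickets — a fence section. Span 1742 mm holds 6 pickets of 96 mm with 7 equal gaps: ⌊(1742 − 6·96) / 7⌋ = 166 mm.


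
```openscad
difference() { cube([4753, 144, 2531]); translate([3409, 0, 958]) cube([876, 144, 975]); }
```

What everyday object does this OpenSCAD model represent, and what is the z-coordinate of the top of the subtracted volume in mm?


A wall with a window opening. The window head height is 1933 mm.

A wall with a rectangular opening subtracted — a window. Sill at z = 958, opening 975 mm tall, so the head is at 958 + 975 = 1933 mm.


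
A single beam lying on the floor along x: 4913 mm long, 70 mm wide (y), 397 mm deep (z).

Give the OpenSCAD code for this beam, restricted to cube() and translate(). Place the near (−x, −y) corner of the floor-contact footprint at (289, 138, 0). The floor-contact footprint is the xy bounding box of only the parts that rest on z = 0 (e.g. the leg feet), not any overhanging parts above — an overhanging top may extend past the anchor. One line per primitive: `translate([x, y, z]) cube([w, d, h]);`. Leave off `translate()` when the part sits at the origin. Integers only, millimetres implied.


translate([289, 138, 0]) cube([4913, 70, 397]);


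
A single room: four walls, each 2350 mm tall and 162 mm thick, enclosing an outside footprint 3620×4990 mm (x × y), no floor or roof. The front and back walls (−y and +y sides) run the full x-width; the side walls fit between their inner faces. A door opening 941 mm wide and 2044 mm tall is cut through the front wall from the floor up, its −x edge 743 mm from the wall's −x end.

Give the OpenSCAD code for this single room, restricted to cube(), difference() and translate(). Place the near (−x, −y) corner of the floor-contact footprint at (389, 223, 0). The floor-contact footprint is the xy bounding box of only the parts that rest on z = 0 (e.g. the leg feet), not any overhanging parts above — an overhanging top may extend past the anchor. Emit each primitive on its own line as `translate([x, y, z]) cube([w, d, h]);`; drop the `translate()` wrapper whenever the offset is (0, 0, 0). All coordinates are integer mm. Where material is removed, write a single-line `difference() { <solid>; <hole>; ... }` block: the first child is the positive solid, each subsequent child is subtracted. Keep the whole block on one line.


difference() { translate([389, 223, 0]) cube([3620, 162, 2350]); translate([1132, 223, 0]) cube([941, 162, 2044]); }
translate([389, 5051, 0]) cube([3620, 162, 2350]);
translate([389, 385, 0]) cube([162, 4666, 2350]);
translate([3847, 385, 0]) cube([162, 4666, 2350]);


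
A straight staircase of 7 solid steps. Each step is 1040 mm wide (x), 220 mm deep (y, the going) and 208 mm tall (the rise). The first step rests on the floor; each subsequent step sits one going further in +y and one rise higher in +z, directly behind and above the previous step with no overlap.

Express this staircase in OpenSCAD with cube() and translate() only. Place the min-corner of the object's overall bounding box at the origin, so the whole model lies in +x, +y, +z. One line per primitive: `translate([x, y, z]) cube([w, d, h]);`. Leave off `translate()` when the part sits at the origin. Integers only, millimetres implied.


cube([1040, 220, 208]);
translate([0, 220, 208]) cube([1040, 220, 208]);
translate([0, 440, 416]) cube([1040, 220, 208]);
translate([0, 660, 624]) cube([1040, 220, 208]);
translate([0, 880, 832]) cube([1040, 220, 208]);
translate([0, 1100, 1040]) cube([1040, 220, 208]);
translate([0, 1320, 1248]) cube([1040, 220, 208]);


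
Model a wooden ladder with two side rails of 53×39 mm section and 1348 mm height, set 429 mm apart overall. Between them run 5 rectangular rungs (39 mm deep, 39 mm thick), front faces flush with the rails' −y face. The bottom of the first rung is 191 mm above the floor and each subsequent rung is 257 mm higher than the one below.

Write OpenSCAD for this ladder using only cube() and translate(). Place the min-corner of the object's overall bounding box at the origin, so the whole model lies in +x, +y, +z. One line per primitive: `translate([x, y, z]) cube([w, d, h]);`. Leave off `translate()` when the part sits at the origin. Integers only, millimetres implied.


cube([53, 39, 1348]);
translate([376, 0, 0]) cube([53, 39, 1348]);
translate([53, 0, 191]) cube([323, 39, 39]);
translate([53, 0, 448]) cube([323, 39, 39]);
translate([53, 0, 705]) cube([323, 39, 39]);
translate([53, 0, 962]) cube([323, 39, 39]);
translate([53, 0, 1219]) cube([323, 39, 39]);


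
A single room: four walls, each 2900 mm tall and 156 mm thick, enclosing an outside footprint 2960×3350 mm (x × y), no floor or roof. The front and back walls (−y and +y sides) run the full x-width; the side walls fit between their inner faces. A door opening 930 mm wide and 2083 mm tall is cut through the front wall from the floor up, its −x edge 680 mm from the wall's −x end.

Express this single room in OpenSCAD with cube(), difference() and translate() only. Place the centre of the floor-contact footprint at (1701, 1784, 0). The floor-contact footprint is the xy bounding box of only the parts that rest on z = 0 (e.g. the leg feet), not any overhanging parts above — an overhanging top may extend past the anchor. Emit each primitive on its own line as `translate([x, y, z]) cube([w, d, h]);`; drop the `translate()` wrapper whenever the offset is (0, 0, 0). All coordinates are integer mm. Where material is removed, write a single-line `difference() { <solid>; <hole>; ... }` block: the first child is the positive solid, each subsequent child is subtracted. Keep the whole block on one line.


difference() { translate([221, 109, 0]) cube([2960, 156, 2900]); translate([901, 109, 0]) cube([930, 156, 2083]); }
translate([221, 3303, 0]) cube([2960, 156, 2900]);
translate([221, 265, 0]) cube([156, 3038, 2900]);
translate([3025, 265, 0]) cube([156, 3038, 2900]);


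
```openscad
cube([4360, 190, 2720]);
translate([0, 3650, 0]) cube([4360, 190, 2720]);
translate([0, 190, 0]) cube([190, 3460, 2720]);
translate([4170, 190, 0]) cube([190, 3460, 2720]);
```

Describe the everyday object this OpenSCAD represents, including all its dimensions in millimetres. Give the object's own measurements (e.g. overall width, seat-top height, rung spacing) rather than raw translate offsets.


The wall frame of a small rectangular building: four walls, each 2720 mm tall and 190 mm thick, enclosing a footprint 4360 mm (x) by 3840 mm (y) outside-to-outside, with no floor or roof. The front and back walls (the −y and +y sides) span the full width; the two side walls fit between them.


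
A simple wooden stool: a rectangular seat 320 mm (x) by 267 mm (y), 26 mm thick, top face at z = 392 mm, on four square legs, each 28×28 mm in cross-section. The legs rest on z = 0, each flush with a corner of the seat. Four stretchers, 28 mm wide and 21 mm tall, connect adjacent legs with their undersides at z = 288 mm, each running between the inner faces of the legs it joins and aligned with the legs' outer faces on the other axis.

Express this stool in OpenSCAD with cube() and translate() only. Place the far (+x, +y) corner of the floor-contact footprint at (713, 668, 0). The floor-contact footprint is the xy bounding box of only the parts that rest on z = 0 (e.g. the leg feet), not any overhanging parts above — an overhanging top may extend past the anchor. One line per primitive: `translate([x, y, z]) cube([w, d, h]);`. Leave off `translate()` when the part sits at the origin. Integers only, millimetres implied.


translate([393, 401, 366]) cube([320, 267, 26]);
translate([393, 401, 0]) cube([28, 28, 366]);
translate([685, 401, 0]) cube([28, 28, 366]);
translate([393, 640, 0]) cube([28, 28, 366]);
translate([685, 640, 0]) cube([28, 28, 366]);
translate([421, 401, 288]) cube([264, 28, 21]);
translate([421, 640, 288]) cube([264, 28, 21]);
translate([393, 429, 288]) cube([28, 211, 21]);
translate([685, 429, 288]) cube([28, 211, 21]);


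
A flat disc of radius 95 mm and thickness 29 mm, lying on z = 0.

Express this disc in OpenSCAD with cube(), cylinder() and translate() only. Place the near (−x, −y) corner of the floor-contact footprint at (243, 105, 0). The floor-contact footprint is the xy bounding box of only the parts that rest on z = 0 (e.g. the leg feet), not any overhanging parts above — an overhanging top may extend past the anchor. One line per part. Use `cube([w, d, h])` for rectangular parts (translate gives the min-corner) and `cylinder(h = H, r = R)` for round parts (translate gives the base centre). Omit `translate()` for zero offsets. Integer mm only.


translate([338, 200, 0]) cylinder(h = 29, r = 95);


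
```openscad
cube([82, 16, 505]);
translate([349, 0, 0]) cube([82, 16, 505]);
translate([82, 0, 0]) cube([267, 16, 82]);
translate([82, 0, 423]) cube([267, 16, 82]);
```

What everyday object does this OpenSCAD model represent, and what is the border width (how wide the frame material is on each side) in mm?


A picture frame. The border width is 82 mm.

Four thin pieces enclosing a rectangular opening — a picture frame. The two full-height stiles are 505 mm tall; the top rail sits at z = 423 and is 82 mm tall, so the border above the opening is 505 − 423 = 82 mm, matching the stile x-width.


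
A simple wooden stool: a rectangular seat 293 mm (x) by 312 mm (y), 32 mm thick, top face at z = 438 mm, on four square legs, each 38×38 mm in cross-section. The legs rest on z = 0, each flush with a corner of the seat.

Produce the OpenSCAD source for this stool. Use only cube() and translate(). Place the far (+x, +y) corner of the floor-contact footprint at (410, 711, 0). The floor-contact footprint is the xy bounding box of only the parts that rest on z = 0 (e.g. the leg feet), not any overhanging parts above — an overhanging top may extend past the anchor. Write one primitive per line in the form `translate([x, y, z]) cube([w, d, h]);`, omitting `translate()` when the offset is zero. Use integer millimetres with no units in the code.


translate([117, 399, 406]) cube([293, 312, 32]);
translate([117, 399, 0]) cube([38, 38, 406]);
translate([372, 399, 0]) cube([38, 38, 406]);
translate([117, 673, 0]) cube([38, 38, 406]);
translate([372, 673, 0]) cube([38, 38, 406]);


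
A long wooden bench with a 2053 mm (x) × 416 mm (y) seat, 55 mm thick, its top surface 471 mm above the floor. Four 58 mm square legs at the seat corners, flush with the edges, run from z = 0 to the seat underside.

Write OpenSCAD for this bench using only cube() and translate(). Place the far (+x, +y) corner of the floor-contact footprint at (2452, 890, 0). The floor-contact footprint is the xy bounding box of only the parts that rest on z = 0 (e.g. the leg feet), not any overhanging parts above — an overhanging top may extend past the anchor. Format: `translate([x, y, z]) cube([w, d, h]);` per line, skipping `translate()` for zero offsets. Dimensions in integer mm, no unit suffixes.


translate([399, 474, 416]) cube([2053, 416, 55]);
translate([399, 474, 0]) cube([58, 58, 416]);
translate([399, 832, 0]) cube([58, 58, 416]);
translate([2394, 474, 0]) cube([58, 58, 416]);
translate([2394, 832, 0]) cube([58, 58, 416]);


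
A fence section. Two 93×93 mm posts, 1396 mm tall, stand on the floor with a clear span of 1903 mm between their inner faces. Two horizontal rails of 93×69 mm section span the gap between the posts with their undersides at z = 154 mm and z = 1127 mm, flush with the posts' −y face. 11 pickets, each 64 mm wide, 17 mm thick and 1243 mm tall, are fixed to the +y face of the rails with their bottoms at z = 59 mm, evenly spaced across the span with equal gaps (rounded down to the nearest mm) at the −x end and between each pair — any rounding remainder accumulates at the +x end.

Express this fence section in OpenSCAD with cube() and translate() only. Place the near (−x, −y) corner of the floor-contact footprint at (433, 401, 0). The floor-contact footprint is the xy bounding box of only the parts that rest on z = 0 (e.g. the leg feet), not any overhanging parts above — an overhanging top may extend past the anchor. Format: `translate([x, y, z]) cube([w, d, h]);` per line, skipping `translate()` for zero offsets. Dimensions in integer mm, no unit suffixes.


translate([433, 401, 0]) cube([93, 93, 1396]);
translate([2429, 401, 0]) cube([93, 93, 1396]);
translate([526, 401, 154]) cube([1903, 93, 69]);
translate([526, 401, 1127]) cube([1903, 93, 69]);
translate([625, 494, 59]) cube([64, 17, 1243]);
translate([788, 494, 59]) cube([64, 17, 1243]);
translate([951, 494, 59]) cube([64, 17, 1243]);
translate([1114, 494, 59]) cube([64, 17, 1243]);
translate([1277, 494, 59]) cube([64, 17, 1243]);
translate([1440, 494, 59]) cube([64, 17, 1243]);
translate([1603, 494, 59]) cube([64, 17, 1243]);
translate([1766, 494, 59]) cube([64, 17, 1243]);
translate([1929, 494, 59]) cube([64, 17, 1243]);
translate([2092, 494, 59]) cube([64, 17, 1243]);
translate([2255, 494, 59]) cube([64, 17, 1243]);


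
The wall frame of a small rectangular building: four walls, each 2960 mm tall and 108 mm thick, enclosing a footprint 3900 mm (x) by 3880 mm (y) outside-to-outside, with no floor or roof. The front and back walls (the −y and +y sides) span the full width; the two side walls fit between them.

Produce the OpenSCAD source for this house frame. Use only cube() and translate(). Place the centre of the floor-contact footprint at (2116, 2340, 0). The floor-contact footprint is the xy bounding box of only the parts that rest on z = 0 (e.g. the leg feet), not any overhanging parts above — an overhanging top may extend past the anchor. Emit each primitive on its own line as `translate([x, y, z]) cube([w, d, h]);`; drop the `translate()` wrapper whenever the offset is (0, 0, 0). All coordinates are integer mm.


translate([166, 400, 0]) cube([3900, 108, 2960]);
translate([166, 4172, 0]) cube([3900, 108, 2960]);
translate([166, 508, 0]) cube([108, 3664, 2960]);
translate([3958, 508, 0]) cube([108, 3664, 2960]);


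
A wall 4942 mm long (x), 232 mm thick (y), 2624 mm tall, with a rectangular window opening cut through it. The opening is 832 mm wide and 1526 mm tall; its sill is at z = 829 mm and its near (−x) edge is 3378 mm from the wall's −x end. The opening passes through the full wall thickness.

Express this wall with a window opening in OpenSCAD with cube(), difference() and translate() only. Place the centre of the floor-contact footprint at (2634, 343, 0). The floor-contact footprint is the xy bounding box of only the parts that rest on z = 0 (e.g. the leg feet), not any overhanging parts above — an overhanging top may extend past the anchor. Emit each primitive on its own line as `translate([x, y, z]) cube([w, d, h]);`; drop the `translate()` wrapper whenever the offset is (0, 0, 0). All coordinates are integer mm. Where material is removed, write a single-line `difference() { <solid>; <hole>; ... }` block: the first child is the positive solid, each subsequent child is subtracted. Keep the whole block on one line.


difference() { translate([163, 227, 0]) cube([4942, 232, 2624]); translate([3541, 227, 829]) cube([832, 232, 1526]); }


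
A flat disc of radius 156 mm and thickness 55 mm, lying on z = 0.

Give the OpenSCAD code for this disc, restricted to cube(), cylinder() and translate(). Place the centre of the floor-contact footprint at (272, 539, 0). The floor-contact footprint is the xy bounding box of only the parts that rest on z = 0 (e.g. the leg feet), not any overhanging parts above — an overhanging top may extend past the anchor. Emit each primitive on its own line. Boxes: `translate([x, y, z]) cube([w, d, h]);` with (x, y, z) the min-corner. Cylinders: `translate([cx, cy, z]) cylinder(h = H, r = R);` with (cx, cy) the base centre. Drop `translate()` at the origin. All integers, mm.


translate([272, 539, 0]) cylinder(h = 55, r = 156);


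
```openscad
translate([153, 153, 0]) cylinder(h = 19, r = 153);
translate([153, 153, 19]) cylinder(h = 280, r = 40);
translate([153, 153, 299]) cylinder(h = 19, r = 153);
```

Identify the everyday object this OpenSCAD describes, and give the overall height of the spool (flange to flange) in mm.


A spool. The overall height is 318 mm.

Three coaxial cylinders, large–small–large — a spool. Two 19 mm flanges and a 280 mm core give 19 + 280 + 19 = 318 mm.


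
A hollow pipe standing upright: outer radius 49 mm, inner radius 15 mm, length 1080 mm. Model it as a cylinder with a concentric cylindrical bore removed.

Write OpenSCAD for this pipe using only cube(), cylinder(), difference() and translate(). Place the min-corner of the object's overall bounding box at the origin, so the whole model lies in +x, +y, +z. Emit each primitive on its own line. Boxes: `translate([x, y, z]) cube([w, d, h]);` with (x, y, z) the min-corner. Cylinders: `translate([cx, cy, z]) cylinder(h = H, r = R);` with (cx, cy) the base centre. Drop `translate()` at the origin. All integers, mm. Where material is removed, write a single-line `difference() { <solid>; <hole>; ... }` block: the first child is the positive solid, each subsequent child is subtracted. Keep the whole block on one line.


difference() { translate([49, 49, 0]) cylinder(h = 1080, r = 49); translate([49, 49, 0]) cylinder(h = 1080, r = 15); }


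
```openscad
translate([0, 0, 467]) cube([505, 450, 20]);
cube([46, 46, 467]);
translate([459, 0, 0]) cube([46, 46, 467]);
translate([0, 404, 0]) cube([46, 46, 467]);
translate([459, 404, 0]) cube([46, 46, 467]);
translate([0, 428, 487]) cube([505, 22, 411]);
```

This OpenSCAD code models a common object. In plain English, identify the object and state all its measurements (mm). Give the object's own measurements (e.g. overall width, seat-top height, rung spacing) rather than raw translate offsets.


A chair. The seat is a 505×450×20 mm slab with its top at z = 487 mm, on four 46×46 mm corner legs (flush with the seat edges, standing on z = 0). A flat backrest 22 mm thick, 411 mm tall, spans the full seat width and rises from the seat top along its +y edge, rear face flush with the rear of the seat.


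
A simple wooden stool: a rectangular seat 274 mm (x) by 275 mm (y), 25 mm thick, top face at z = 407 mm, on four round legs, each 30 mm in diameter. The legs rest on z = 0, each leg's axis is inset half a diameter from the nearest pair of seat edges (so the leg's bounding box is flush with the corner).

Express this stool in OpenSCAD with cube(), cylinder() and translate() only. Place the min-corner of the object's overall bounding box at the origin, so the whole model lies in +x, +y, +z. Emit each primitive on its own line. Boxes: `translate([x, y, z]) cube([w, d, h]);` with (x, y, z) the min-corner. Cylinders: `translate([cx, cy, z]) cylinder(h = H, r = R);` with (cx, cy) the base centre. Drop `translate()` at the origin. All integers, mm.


translate([0, 0, 382]) cube([274, 275, 25]);
translate([15, 15, 0]) cylinder(h = 382, r = 15);
translate([259, 15, 0]) cylinder(h = 382, r = 15);
translate([15, 260, 0]) cylinder(h = 382, r = 15);
translate([259, 260, 0]) cylinder(h = 382, r = 15);


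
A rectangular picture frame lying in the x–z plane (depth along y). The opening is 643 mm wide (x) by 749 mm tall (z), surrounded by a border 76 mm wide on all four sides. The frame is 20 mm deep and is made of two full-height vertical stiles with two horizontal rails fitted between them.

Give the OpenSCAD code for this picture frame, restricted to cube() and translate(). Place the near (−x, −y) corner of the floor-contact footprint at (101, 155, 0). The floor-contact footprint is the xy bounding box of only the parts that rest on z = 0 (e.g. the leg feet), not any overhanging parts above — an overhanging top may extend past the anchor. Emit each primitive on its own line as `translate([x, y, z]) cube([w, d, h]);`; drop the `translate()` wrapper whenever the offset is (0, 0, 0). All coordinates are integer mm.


translate([101, 155, 0]) cube([76, 20, 901]);
translate([820, 155, 0]) cube([76, 20, 901]);
translate([177, 155, 0]) cube([643, 20, 76]);
translate([177, 155, 825]) cube([643, 20, 76]);


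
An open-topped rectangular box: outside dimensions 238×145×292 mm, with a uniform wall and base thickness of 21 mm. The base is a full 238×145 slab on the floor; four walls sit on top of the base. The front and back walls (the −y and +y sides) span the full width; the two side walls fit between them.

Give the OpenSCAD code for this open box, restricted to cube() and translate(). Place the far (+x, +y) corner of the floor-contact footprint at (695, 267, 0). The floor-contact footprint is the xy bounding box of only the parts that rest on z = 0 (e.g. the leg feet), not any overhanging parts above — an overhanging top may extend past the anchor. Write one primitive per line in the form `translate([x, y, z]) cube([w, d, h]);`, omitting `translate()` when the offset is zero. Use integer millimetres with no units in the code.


translate([457, 122, 0]) cube([238, 145, 21]);
translate([457, 122, 21]) cube([238, 21, 271]);
translate([457, 246, 21]) cube([238, 21, 271]);
translate([457, 143, 21]) cube([21, 103, 271]);
translate([674, 143, 21]) cube([21, 103, 271]);


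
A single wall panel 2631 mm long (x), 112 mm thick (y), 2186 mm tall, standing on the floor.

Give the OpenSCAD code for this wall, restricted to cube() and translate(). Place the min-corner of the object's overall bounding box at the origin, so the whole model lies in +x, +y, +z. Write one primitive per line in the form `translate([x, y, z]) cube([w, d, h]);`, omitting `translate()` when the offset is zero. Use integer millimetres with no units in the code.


cube([2631, 112, 2186]);


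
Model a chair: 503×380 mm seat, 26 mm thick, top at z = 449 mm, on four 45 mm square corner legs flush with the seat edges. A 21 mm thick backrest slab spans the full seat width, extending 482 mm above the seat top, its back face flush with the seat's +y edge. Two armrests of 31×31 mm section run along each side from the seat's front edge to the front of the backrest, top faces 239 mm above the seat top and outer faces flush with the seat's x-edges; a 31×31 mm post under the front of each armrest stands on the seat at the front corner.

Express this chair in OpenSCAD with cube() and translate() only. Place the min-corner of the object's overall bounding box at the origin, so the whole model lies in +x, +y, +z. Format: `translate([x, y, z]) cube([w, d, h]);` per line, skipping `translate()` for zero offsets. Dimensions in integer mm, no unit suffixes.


translate([0, 0, 423]) cube([503, 380, 26]);
cube([45, 45, 423]);
translate([458, 0, 0]) cube([45, 45, 423]);
translate([0, 335, 0]) cube([45, 45, 423]);
translate([458, 335, 0]) cube([45, 45, 423]);
translate([0, 359, 449]) cube([503, 21, 482]);
translate([0, 0, 657]) cube([31, 359, 31]);
translate([472, 0, 657]) cube([31, 359, 31]);
translate([0, 0, 449]) cube([31, 31, 208]);
translate([472, 0, 449]) cube([31, 31, 208]);


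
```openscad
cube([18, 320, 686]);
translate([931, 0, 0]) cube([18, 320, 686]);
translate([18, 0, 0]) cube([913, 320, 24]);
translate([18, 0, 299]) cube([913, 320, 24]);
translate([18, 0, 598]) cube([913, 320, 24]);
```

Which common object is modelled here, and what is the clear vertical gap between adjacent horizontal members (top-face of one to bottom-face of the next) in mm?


A bookshelf. The clear shelf gap is 275 mm.

Two tall side panels with 3 horizontal boards between them — a bookshelf. The first two shelf undersides are at z = 0 and z = 299; with shelf thickness 24, the clear gap is 299 − 0 − 24 = 275 mm.


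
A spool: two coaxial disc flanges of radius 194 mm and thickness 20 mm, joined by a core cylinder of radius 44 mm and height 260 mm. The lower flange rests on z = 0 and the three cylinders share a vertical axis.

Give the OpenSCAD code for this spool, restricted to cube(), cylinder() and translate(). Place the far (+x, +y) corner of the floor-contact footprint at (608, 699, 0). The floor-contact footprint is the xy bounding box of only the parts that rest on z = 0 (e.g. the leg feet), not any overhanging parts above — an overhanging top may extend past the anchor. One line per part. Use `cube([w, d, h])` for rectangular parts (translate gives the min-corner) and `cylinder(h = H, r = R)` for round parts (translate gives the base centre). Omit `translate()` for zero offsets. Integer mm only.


translate([414, 505, 0]) cylinder(h = 20, r = 194);
translate([414, 505, 20]) cylinder(h = 260, r = 44);
translate([414, 505, 280]) cylinder(h = 20, r = 194);


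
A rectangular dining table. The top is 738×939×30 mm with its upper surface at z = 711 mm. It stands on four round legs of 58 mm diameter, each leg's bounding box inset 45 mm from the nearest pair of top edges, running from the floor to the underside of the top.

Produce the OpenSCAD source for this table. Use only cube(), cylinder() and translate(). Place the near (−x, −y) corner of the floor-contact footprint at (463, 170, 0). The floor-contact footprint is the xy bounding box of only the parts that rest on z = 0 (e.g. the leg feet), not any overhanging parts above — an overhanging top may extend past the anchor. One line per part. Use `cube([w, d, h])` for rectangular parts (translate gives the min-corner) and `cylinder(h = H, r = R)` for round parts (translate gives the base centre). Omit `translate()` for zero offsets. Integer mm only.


// leg_h = 711 - 30 = 681
translate([418, 125, 681]) cube([738, 939, 30]);
translate([492, 199, 0]) cylinder(h = 681, r = 29);
translate([1082, 199, 0]) cylinder(h = 681, r = 29);
translate([492, 990, 0]) cylinder(h = 681, r = 29);
translate([1082, 990, 0]) cylinder(h = 681, r = 29);


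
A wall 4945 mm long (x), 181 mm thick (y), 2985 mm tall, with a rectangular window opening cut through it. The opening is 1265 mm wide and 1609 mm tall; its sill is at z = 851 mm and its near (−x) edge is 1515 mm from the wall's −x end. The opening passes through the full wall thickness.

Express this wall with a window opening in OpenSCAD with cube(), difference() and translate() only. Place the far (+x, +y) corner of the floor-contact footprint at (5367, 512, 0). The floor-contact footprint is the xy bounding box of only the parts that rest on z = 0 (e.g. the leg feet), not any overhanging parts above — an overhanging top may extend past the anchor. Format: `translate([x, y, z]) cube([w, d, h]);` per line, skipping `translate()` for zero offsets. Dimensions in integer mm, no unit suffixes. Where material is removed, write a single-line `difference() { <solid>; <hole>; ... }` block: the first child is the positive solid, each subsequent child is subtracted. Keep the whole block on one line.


difference() { translate([422, 331, 0]) cube([4945, 181, 2985]); translate([1937, 331, 851]) cube([1265, 181, 1609]); }


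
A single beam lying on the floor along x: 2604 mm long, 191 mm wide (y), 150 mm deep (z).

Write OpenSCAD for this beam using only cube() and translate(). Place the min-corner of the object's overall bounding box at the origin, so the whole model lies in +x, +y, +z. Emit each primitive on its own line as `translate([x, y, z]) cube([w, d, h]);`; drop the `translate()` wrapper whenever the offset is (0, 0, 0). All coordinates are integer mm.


cube([2604, 191, 150]);


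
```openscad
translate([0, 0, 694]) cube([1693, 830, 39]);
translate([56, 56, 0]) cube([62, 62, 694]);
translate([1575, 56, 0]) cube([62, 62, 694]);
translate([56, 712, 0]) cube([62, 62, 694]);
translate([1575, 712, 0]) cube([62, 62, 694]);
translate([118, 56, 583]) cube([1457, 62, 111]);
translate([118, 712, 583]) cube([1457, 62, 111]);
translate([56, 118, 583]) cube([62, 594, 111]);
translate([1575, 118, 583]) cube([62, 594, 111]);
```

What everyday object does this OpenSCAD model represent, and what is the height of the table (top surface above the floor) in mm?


A table. The table height is 733 mm.

A 1693×830×39 slab sits at z = 694 on four 62 mm square posts — a table. The top surface is at 694 + 39 = 733 mm.


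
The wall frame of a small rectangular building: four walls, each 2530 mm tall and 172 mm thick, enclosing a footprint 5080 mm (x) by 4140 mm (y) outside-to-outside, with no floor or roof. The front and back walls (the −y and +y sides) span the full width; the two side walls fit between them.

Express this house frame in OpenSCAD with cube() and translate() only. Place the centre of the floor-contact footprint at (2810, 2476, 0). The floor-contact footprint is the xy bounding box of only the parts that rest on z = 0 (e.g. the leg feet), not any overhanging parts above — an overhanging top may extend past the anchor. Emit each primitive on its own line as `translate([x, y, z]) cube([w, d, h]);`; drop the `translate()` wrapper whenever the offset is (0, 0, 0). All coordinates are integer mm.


translate([270, 406, 0]) cube([5080, 172, 2530]);
translate([270, 4374, 0]) cube([5080, 172, 2530]);
translate([270, 578, 0]) cube([172, 3796, 2530]);
translate([5178, 578, 0]) cube([172, 3796, 2530]);


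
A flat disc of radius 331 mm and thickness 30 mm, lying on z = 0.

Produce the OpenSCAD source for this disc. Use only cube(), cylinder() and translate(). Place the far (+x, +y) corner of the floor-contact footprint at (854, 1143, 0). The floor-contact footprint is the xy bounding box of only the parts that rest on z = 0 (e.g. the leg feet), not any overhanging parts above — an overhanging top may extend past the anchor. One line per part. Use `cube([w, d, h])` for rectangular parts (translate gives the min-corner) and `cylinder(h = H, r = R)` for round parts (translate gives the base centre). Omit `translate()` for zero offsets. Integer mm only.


translate([523, 812, 0]) cylinder(h = 30, r = 331);
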